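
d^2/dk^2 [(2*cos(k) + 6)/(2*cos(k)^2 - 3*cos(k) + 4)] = 2*(36*sin(k)^4*cos(k) + 54*sin(k)^4 + 21*sin(k)^2 + 247*cos(k)/2 - 39*cos(3*k)/2 - 2*cos(5*k) - 105)/(2*sin(k)^2 + 3*cos(k) - 6)^3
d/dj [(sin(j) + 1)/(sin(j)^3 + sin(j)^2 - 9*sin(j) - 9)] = -sin(2*j)/((sin(j) - 3)^2*(sin(j) + 3)^2)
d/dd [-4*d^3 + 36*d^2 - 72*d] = -12*d^2 + 72*d - 72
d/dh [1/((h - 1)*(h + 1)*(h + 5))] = (-(h - 1)*(h + 1) - (h - 1)*(h + 5) - (h + 1)*(h + 5))/((h - 1)^2*(h + 1)^2*(h + 5)^2)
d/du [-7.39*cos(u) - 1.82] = 7.39*sin(u)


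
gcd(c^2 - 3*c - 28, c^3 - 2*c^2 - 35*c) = c - 7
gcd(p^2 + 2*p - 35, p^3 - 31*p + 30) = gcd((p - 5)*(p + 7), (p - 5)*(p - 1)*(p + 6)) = p - 5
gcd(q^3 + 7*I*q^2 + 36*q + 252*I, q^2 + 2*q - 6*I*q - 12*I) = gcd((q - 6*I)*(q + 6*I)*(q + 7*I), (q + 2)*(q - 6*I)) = q - 6*I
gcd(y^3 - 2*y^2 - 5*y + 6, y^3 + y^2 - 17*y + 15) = y^2 - 4*y + 3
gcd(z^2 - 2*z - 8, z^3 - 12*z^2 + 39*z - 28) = z - 4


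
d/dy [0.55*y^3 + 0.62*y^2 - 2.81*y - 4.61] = 1.65*y^2 + 1.24*y - 2.81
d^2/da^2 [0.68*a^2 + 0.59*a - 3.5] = 1.36000000000000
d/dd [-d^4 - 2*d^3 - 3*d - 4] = -4*d^3 - 6*d^2 - 3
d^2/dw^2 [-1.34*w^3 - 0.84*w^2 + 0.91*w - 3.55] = -8.04*w - 1.68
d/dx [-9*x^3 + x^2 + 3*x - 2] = -27*x^2 + 2*x + 3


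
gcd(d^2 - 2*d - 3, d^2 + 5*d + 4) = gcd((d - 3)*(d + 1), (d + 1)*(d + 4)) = d + 1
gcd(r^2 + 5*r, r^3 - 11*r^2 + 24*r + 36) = 1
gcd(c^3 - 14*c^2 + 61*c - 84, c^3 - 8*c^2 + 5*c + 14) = c - 7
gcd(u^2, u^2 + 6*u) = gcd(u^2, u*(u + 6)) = u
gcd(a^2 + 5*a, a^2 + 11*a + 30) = a + 5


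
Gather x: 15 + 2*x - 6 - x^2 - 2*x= 9 - x^2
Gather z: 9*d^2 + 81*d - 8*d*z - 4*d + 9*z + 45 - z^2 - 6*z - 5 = 9*d^2 + 77*d - z^2 + z*(3 - 8*d) + 40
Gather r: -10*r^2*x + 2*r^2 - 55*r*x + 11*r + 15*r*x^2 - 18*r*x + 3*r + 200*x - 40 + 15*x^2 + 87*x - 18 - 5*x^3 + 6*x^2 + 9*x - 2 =r^2*(2 - 10*x) + r*(15*x^2 - 73*x + 14) - 5*x^3 + 21*x^2 + 296*x - 60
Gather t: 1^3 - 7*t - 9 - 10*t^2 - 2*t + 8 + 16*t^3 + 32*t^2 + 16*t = 16*t^3 + 22*t^2 + 7*t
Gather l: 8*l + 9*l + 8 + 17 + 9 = 17*l + 34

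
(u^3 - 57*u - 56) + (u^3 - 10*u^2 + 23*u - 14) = 2*u^3 - 10*u^2 - 34*u - 70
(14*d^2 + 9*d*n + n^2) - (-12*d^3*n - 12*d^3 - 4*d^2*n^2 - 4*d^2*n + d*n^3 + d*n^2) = 12*d^3*n + 12*d^3 + 4*d^2*n^2 + 4*d^2*n + 14*d^2 - d*n^3 - d*n^2 + 9*d*n + n^2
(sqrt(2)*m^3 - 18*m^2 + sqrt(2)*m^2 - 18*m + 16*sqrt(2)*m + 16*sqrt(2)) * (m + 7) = sqrt(2)*m^4 - 18*m^3 + 8*sqrt(2)*m^3 - 144*m^2 + 23*sqrt(2)*m^2 - 126*m + 128*sqrt(2)*m + 112*sqrt(2)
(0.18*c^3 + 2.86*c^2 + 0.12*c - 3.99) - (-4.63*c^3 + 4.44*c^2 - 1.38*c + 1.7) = 4.81*c^3 - 1.58*c^2 + 1.5*c - 5.69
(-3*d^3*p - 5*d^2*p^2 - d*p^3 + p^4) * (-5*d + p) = 15*d^4*p + 22*d^3*p^2 - 6*d*p^4 + p^5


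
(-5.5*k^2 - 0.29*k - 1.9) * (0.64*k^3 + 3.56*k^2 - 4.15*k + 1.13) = -3.52*k^5 - 19.7656*k^4 + 20.5766*k^3 - 11.7755*k^2 + 7.5573*k - 2.147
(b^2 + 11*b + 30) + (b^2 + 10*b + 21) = 2*b^2 + 21*b + 51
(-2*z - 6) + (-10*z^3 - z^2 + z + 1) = -10*z^3 - z^2 - z - 5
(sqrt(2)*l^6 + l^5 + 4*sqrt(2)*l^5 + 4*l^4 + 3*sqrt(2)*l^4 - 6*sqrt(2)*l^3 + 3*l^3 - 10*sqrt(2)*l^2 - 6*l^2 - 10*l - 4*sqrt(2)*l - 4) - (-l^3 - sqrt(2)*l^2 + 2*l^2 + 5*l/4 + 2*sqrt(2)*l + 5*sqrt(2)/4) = sqrt(2)*l^6 + l^5 + 4*sqrt(2)*l^5 + 4*l^4 + 3*sqrt(2)*l^4 - 6*sqrt(2)*l^3 + 4*l^3 - 9*sqrt(2)*l^2 - 8*l^2 - 45*l/4 - 6*sqrt(2)*l - 4 - 5*sqrt(2)/4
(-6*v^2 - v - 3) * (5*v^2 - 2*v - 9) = -30*v^4 + 7*v^3 + 41*v^2 + 15*v + 27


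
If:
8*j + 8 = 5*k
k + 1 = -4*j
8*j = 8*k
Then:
No Solution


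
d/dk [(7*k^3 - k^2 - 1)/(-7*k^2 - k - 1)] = (k*(2 - 21*k)*(7*k^2 + k + 1) - (14*k + 1)*(-7*k^3 + k^2 + 1))/(7*k^2 + k + 1)^2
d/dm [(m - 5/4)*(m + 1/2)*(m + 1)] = 3*m^2 + m/2 - 11/8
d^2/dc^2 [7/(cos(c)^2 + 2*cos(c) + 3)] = 7*(-8*sin(c)^4 - 12*sin(c)^2 + 27*cos(c) - 3*cos(3*c) + 24)/(2*(-sin(c)^2 + 2*cos(c) + 4)^3)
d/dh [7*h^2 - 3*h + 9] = 14*h - 3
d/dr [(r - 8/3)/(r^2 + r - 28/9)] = 9*(-9*r^2 + 48*r - 4)/(81*r^4 + 162*r^3 - 423*r^2 - 504*r + 784)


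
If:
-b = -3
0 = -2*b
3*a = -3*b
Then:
No Solution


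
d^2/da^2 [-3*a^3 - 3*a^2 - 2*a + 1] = -18*a - 6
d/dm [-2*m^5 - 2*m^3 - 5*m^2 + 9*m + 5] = -10*m^4 - 6*m^2 - 10*m + 9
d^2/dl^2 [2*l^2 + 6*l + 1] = 4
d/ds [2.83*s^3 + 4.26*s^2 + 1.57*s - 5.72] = 8.49*s^2 + 8.52*s + 1.57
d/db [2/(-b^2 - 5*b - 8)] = 2*(2*b + 5)/(b^2 + 5*b + 8)^2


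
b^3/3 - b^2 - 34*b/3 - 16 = (b/3 + 1)*(b - 8)*(b + 2)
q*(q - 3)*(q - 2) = q^3 - 5*q^2 + 6*q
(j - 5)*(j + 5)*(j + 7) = j^3 + 7*j^2 - 25*j - 175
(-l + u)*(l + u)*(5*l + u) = -5*l^3 - l^2*u + 5*l*u^2 + u^3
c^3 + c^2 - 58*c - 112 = (c - 8)*(c + 2)*(c + 7)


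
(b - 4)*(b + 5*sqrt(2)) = b^2 - 4*b + 5*sqrt(2)*b - 20*sqrt(2)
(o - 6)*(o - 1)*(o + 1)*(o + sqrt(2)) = o^4 - 6*o^3 + sqrt(2)*o^3 - 6*sqrt(2)*o^2 - o^2 - sqrt(2)*o + 6*o + 6*sqrt(2)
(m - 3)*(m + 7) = m^2 + 4*m - 21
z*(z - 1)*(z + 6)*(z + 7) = z^4 + 12*z^3 + 29*z^2 - 42*z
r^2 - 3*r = r*(r - 3)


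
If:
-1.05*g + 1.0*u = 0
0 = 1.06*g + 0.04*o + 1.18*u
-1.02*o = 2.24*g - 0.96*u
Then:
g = 0.00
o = 0.00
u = 0.00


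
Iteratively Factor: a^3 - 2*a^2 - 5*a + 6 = (a - 3)*(a^2 + a - 2) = (a - 3)*(a + 2)*(a - 1)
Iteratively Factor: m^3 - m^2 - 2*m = (m)*(m^2 - m - 2) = m*(m + 1)*(m - 2)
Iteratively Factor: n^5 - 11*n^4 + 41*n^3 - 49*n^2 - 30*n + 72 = (n - 4)*(n^4 - 7*n^3 + 13*n^2 + 3*n - 18) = (n - 4)*(n - 3)*(n^3 - 4*n^2 + n + 6) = (n - 4)*(n - 3)*(n - 2)*(n^2 - 2*n - 3) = (n - 4)*(n - 3)*(n - 2)*(n + 1)*(n - 3)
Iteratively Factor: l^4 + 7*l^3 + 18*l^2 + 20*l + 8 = (l + 1)*(l^3 + 6*l^2 + 12*l + 8) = (l + 1)*(l + 2)*(l^2 + 4*l + 4) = (l + 1)*(l + 2)^2*(l + 2)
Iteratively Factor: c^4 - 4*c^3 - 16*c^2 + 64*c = (c - 4)*(c^3 - 16*c) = (c - 4)*(c + 4)*(c^2 - 4*c) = (c - 4)^2*(c + 4)*(c)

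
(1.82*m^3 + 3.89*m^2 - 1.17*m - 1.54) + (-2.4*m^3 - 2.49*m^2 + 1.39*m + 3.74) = -0.58*m^3 + 1.4*m^2 + 0.22*m + 2.2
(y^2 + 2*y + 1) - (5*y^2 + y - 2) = -4*y^2 + y + 3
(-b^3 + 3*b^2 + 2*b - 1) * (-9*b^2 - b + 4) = 9*b^5 - 26*b^4 - 25*b^3 + 19*b^2 + 9*b - 4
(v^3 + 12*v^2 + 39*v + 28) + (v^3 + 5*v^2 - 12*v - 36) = 2*v^3 + 17*v^2 + 27*v - 8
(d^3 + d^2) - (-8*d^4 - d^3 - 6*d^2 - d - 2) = 8*d^4 + 2*d^3 + 7*d^2 + d + 2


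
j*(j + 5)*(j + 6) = j^3 + 11*j^2 + 30*j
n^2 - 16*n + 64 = (n - 8)^2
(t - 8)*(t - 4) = t^2 - 12*t + 32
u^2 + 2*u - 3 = (u - 1)*(u + 3)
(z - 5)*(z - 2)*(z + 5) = z^3 - 2*z^2 - 25*z + 50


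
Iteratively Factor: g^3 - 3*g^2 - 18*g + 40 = (g - 5)*(g^2 + 2*g - 8) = (g - 5)*(g + 4)*(g - 2)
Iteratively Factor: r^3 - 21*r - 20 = (r - 5)*(r^2 + 5*r + 4) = (r - 5)*(r + 4)*(r + 1)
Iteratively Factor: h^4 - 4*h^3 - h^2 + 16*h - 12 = (h + 2)*(h^3 - 6*h^2 + 11*h - 6) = (h - 2)*(h + 2)*(h^2 - 4*h + 3) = (h - 3)*(h - 2)*(h + 2)*(h - 1)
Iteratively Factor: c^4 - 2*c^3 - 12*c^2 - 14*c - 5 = (c - 5)*(c^3 + 3*c^2 + 3*c + 1) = (c - 5)*(c + 1)*(c^2 + 2*c + 1) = (c - 5)*(c + 1)^2*(c + 1)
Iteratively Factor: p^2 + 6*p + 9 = (p + 3)*(p + 3)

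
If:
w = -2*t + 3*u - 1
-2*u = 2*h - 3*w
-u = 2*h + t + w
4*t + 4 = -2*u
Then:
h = 27/58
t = -26/29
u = -6/29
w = 5/29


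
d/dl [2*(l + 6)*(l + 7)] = 4*l + 26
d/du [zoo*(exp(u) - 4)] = zoo*exp(u)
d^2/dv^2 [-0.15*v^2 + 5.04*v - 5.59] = -0.300000000000000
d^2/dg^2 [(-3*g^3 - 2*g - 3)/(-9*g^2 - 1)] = 18*(15*g^3 + 81*g^2 - 5*g - 3)/(729*g^6 + 243*g^4 + 27*g^2 + 1)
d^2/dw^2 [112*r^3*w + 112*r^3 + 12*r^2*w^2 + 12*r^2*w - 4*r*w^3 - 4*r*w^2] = 8*r*(3*r - 3*w - 1)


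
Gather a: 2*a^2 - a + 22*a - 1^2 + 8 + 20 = 2*a^2 + 21*a + 27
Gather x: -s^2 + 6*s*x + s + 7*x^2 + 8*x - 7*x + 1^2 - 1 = -s^2 + s + 7*x^2 + x*(6*s + 1)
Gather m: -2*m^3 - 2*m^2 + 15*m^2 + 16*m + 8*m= -2*m^3 + 13*m^2 + 24*m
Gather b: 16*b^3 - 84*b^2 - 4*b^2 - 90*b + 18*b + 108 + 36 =16*b^3 - 88*b^2 - 72*b + 144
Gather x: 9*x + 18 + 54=9*x + 72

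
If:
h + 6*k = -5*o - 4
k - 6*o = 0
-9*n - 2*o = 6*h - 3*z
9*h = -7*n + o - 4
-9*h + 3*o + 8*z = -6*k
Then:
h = -3955/5386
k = -1287/2693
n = 973/2693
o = -429/5386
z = -1179/2693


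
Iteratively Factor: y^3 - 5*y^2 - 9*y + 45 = (y + 3)*(y^2 - 8*y + 15) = (y - 5)*(y + 3)*(y - 3)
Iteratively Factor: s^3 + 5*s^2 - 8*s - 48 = (s - 3)*(s^2 + 8*s + 16) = (s - 3)*(s + 4)*(s + 4)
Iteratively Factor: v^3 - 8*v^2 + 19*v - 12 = (v - 1)*(v^2 - 7*v + 12) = (v - 4)*(v - 1)*(v - 3)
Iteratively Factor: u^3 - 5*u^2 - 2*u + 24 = (u - 3)*(u^2 - 2*u - 8) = (u - 3)*(u + 2)*(u - 4)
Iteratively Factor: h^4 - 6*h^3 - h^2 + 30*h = (h - 5)*(h^3 - h^2 - 6*h) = (h - 5)*(h - 3)*(h^2 + 2*h) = (h - 5)*(h - 3)*(h + 2)*(h)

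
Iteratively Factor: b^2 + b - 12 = (b + 4)*(b - 3)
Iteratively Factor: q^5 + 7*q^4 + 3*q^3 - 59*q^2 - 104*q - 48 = (q + 1)*(q^4 + 6*q^3 - 3*q^2 - 56*q - 48) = (q + 1)*(q + 4)*(q^3 + 2*q^2 - 11*q - 12) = (q + 1)*(q + 4)^2*(q^2 - 2*q - 3) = (q - 3)*(q + 1)*(q + 4)^2*(q + 1)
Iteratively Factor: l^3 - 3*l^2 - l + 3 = (l + 1)*(l^2 - 4*l + 3) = (l - 3)*(l + 1)*(l - 1)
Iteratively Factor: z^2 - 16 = (z - 4)*(z + 4)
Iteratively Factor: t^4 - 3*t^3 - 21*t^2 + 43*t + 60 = (t + 4)*(t^3 - 7*t^2 + 7*t + 15) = (t - 3)*(t + 4)*(t^2 - 4*t - 5) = (t - 3)*(t + 1)*(t + 4)*(t - 5)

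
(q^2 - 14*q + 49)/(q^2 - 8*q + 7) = (q - 7)/(q - 1)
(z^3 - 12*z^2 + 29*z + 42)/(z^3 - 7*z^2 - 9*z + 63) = (z^2 - 5*z - 6)/(z^2 - 9)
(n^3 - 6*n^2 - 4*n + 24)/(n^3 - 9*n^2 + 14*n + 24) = (n^2 - 4)/(n^2 - 3*n - 4)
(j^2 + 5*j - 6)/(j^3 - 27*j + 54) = (j - 1)/(j^2 - 6*j + 9)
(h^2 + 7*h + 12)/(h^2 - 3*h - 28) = (h + 3)/(h - 7)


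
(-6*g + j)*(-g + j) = 6*g^2 - 7*g*j + j^2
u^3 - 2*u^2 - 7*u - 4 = (u - 4)*(u + 1)^2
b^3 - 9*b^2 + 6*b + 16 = (b - 8)*(b - 2)*(b + 1)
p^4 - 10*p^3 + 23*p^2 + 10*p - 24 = (p - 6)*(p - 4)*(p - 1)*(p + 1)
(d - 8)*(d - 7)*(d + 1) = d^3 - 14*d^2 + 41*d + 56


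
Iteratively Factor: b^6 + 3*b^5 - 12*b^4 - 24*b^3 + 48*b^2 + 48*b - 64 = (b + 2)*(b^5 + b^4 - 14*b^3 + 4*b^2 + 40*b - 32) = (b - 2)*(b + 2)*(b^4 + 3*b^3 - 8*b^2 - 12*b + 16) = (b - 2)*(b - 1)*(b + 2)*(b^3 + 4*b^2 - 4*b - 16) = (b - 2)^2*(b - 1)*(b + 2)*(b^2 + 6*b + 8) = (b - 2)^2*(b - 1)*(b + 2)*(b + 4)*(b + 2)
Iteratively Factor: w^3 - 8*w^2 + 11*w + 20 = (w - 4)*(w^2 - 4*w - 5) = (w - 5)*(w - 4)*(w + 1)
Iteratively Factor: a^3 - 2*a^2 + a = (a - 1)*(a^2 - a) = a*(a - 1)*(a - 1)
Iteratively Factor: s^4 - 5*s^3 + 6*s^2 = (s - 3)*(s^3 - 2*s^2) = s*(s - 3)*(s^2 - 2*s) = s^2*(s - 3)*(s - 2)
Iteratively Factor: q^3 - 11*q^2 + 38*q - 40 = (q - 2)*(q^2 - 9*q + 20) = (q - 5)*(q - 2)*(q - 4)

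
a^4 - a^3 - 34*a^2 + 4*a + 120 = (a - 6)*(a - 2)*(a + 2)*(a + 5)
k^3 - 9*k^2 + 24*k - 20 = (k - 5)*(k - 2)^2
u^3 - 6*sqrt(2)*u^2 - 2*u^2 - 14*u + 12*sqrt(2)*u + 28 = (u - 2)*(u - 7*sqrt(2))*(u + sqrt(2))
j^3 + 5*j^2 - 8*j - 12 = (j - 2)*(j + 1)*(j + 6)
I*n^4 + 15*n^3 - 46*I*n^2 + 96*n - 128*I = (n - 8*I)^2*(n + 2*I)*(I*n + 1)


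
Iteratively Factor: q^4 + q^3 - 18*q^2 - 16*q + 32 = (q - 1)*(q^3 + 2*q^2 - 16*q - 32) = (q - 4)*(q - 1)*(q^2 + 6*q + 8) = (q - 4)*(q - 1)*(q + 4)*(q + 2)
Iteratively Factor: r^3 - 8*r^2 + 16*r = (r - 4)*(r^2 - 4*r) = r*(r - 4)*(r - 4)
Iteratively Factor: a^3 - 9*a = (a + 3)*(a^2 - 3*a) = a*(a + 3)*(a - 3)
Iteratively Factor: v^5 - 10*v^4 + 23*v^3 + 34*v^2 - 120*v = (v)*(v^4 - 10*v^3 + 23*v^2 + 34*v - 120) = v*(v - 5)*(v^3 - 5*v^2 - 2*v + 24) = v*(v - 5)*(v - 3)*(v^2 - 2*v - 8) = v*(v - 5)*(v - 4)*(v - 3)*(v + 2)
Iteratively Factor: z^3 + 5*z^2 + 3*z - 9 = (z + 3)*(z^2 + 2*z - 3) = (z - 1)*(z + 3)*(z + 3)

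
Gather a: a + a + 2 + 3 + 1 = 2*a + 6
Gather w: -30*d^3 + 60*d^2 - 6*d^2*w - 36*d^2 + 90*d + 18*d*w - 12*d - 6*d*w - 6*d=-30*d^3 + 24*d^2 + 72*d + w*(-6*d^2 + 12*d)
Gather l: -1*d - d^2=-d^2 - d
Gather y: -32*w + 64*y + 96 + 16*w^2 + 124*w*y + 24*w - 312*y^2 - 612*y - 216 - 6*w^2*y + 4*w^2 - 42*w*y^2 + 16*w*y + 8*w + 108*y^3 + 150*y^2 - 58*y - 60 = 20*w^2 + 108*y^3 + y^2*(-42*w - 162) + y*(-6*w^2 + 140*w - 606) - 180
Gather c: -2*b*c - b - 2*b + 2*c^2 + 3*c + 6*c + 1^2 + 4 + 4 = -3*b + 2*c^2 + c*(9 - 2*b) + 9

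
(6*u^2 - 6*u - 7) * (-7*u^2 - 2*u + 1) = -42*u^4 + 30*u^3 + 67*u^2 + 8*u - 7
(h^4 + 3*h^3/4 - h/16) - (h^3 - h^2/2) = h^4 - h^3/4 + h^2/2 - h/16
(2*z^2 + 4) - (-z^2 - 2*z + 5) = 3*z^2 + 2*z - 1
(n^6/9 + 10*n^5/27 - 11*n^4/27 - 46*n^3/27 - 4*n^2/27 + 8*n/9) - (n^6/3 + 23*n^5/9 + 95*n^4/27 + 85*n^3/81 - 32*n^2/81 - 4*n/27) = -2*n^6/9 - 59*n^5/27 - 106*n^4/27 - 223*n^3/81 + 20*n^2/81 + 28*n/27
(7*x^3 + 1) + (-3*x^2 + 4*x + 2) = 7*x^3 - 3*x^2 + 4*x + 3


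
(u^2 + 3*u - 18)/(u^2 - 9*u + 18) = (u + 6)/(u - 6)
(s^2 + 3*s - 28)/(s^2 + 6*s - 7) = (s - 4)/(s - 1)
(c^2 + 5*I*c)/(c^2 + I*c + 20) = c/(c - 4*I)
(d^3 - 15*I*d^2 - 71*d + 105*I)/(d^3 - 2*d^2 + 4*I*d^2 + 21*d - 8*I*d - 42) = (d^2 - 12*I*d - 35)/(d^2 + d*(-2 + 7*I) - 14*I)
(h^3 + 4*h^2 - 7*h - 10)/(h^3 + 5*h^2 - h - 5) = (h - 2)/(h - 1)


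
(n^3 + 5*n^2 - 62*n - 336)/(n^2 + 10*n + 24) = (n^2 - n - 56)/(n + 4)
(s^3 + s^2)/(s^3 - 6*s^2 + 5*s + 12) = s^2/(s^2 - 7*s + 12)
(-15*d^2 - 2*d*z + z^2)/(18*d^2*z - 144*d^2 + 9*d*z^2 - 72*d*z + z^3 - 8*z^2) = (-5*d + z)/(6*d*z - 48*d + z^2 - 8*z)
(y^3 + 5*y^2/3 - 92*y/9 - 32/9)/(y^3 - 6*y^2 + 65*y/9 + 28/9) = (3*y^2 + 4*y - 32)/(3*y^2 - 19*y + 28)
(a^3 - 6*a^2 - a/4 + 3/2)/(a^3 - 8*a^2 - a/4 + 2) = (a - 6)/(a - 8)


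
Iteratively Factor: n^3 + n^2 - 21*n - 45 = (n + 3)*(n^2 - 2*n - 15) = (n - 5)*(n + 3)*(n + 3)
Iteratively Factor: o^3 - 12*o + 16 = (o - 2)*(o^2 + 2*o - 8) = (o - 2)^2*(o + 4)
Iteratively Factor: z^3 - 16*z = (z + 4)*(z^2 - 4*z) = (z - 4)*(z + 4)*(z)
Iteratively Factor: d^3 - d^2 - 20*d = (d)*(d^2 - d - 20) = d*(d + 4)*(d - 5)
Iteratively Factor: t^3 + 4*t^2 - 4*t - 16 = (t - 2)*(t^2 + 6*t + 8) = (t - 2)*(t + 4)*(t + 2)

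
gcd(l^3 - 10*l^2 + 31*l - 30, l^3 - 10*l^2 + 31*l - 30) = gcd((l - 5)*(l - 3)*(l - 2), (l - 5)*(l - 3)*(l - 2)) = l^3 - 10*l^2 + 31*l - 30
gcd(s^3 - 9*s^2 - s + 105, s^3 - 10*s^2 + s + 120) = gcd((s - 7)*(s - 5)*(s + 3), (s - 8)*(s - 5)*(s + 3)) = s^2 - 2*s - 15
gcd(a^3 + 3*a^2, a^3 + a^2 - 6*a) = a^2 + 3*a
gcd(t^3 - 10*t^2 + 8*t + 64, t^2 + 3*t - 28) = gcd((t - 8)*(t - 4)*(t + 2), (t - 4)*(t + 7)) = t - 4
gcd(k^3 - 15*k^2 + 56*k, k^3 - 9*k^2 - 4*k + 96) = k - 8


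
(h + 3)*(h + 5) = h^2 + 8*h + 15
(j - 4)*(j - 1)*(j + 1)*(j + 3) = j^4 - j^3 - 13*j^2 + j + 12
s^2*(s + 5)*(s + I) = s^4 + 5*s^3 + I*s^3 + 5*I*s^2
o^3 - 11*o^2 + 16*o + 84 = (o - 7)*(o - 6)*(o + 2)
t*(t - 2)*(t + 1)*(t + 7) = t^4 + 6*t^3 - 9*t^2 - 14*t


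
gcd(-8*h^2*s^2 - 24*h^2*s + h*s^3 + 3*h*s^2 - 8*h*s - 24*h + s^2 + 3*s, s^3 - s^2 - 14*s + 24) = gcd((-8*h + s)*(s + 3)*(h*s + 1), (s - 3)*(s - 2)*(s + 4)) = 1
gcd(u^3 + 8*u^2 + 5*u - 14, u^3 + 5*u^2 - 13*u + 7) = u^2 + 6*u - 7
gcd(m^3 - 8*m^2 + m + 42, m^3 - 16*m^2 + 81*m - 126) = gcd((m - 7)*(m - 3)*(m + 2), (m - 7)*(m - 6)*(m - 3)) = m^2 - 10*m + 21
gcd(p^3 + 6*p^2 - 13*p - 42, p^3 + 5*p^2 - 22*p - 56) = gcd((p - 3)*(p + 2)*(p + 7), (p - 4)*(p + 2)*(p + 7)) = p^2 + 9*p + 14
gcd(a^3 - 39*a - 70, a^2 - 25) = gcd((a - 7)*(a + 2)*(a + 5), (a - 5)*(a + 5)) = a + 5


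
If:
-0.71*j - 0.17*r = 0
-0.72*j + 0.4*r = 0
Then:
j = 0.00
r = 0.00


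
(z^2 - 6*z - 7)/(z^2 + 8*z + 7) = (z - 7)/(z + 7)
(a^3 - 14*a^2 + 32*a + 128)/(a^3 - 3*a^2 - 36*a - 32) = (a^2 - 6*a - 16)/(a^2 + 5*a + 4)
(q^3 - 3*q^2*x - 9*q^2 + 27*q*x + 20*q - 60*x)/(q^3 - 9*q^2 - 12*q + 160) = (q^2 - 3*q*x - 4*q + 12*x)/(q^2 - 4*q - 32)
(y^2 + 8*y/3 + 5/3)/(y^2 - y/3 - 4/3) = (3*y + 5)/(3*y - 4)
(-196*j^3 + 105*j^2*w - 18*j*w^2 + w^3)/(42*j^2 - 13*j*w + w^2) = (28*j^2 - 11*j*w + w^2)/(-6*j + w)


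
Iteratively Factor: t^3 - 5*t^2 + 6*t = (t - 3)*(t^2 - 2*t) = t*(t - 3)*(t - 2)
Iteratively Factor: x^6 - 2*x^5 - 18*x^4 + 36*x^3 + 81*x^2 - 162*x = (x + 3)*(x^5 - 5*x^4 - 3*x^3 + 45*x^2 - 54*x) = (x - 2)*(x + 3)*(x^4 - 3*x^3 - 9*x^2 + 27*x) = (x - 3)*(x - 2)*(x + 3)*(x^3 - 9*x) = x*(x - 3)*(x - 2)*(x + 3)*(x^2 - 9) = x*(x - 3)^2*(x - 2)*(x + 3)*(x + 3)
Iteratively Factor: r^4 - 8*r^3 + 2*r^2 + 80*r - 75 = (r + 3)*(r^3 - 11*r^2 + 35*r - 25) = (r - 5)*(r + 3)*(r^2 - 6*r + 5) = (r - 5)*(r - 1)*(r + 3)*(r - 5)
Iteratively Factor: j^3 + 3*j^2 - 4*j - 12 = (j + 3)*(j^2 - 4) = (j + 2)*(j + 3)*(j - 2)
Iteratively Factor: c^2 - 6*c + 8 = (c - 2)*(c - 4)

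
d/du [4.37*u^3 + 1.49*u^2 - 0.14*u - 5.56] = 13.11*u^2 + 2.98*u - 0.14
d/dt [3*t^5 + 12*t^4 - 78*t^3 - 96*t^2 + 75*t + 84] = 15*t^4 + 48*t^3 - 234*t^2 - 192*t + 75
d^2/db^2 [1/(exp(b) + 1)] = (exp(b) - 1)*exp(b)/(exp(b) + 1)^3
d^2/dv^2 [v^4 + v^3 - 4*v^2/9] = 12*v^2 + 6*v - 8/9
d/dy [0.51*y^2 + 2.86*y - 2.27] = 1.02*y + 2.86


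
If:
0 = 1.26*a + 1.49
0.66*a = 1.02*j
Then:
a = -1.18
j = -0.77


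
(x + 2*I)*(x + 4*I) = x^2 + 6*I*x - 8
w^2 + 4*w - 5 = (w - 1)*(w + 5)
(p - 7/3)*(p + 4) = p^2 + 5*p/3 - 28/3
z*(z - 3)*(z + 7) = z^3 + 4*z^2 - 21*z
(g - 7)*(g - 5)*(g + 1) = g^3 - 11*g^2 + 23*g + 35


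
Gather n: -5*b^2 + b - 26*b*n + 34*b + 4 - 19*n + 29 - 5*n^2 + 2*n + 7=-5*b^2 + 35*b - 5*n^2 + n*(-26*b - 17) + 40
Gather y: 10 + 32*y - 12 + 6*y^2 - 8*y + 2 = 6*y^2 + 24*y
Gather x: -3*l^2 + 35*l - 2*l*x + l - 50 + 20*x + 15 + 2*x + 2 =-3*l^2 + 36*l + x*(22 - 2*l) - 33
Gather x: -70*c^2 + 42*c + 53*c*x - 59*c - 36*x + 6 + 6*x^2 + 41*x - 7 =-70*c^2 - 17*c + 6*x^2 + x*(53*c + 5) - 1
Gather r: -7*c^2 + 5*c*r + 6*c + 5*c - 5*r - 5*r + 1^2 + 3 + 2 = -7*c^2 + 11*c + r*(5*c - 10) + 6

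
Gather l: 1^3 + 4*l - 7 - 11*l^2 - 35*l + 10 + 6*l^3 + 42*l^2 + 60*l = 6*l^3 + 31*l^2 + 29*l + 4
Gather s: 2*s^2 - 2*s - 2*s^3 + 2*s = -2*s^3 + 2*s^2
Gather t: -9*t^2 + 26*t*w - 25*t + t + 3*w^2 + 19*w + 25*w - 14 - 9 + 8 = -9*t^2 + t*(26*w - 24) + 3*w^2 + 44*w - 15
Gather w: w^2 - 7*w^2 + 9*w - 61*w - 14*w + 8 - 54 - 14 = -6*w^2 - 66*w - 60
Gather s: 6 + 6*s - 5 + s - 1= 7*s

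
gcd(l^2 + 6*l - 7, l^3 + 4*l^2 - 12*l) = 1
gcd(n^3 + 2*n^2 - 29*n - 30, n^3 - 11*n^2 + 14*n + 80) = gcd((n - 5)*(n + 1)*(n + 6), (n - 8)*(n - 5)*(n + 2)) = n - 5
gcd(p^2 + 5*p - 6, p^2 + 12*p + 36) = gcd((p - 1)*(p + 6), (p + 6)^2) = p + 6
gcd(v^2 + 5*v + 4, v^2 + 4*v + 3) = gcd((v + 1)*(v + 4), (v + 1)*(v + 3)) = v + 1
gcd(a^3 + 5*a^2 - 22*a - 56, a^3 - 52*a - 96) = a + 2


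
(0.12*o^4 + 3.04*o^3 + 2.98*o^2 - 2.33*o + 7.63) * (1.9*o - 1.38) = 0.228*o^5 + 5.6104*o^4 + 1.4668*o^3 - 8.5394*o^2 + 17.7124*o - 10.5294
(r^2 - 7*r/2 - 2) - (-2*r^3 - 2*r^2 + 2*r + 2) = 2*r^3 + 3*r^2 - 11*r/2 - 4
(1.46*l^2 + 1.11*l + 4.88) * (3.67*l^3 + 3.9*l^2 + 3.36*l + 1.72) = 5.3582*l^5 + 9.7677*l^4 + 27.1442*l^3 + 25.2728*l^2 + 18.306*l + 8.3936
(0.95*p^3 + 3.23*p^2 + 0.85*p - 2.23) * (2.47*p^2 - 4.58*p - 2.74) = 2.3465*p^5 + 3.6271*p^4 - 15.2969*p^3 - 18.2513*p^2 + 7.8844*p + 6.1102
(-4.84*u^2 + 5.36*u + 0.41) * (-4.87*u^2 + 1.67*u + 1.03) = 23.5708*u^4 - 34.186*u^3 + 1.9693*u^2 + 6.2055*u + 0.4223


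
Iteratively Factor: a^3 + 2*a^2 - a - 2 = (a + 1)*(a^2 + a - 2) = (a - 1)*(a + 1)*(a + 2)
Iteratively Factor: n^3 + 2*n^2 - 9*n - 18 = (n - 3)*(n^2 + 5*n + 6) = (n - 3)*(n + 2)*(n + 3)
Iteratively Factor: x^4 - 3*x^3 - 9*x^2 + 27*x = (x)*(x^3 - 3*x^2 - 9*x + 27) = x*(x - 3)*(x^2 - 9) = x*(x - 3)*(x + 3)*(x - 3)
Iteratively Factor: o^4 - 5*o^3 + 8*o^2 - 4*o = (o - 1)*(o^3 - 4*o^2 + 4*o) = (o - 2)*(o - 1)*(o^2 - 2*o) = (o - 2)^2*(o - 1)*(o)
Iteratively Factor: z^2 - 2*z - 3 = (z - 3)*(z + 1)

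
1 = 1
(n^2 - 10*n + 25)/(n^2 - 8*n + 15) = (n - 5)/(n - 3)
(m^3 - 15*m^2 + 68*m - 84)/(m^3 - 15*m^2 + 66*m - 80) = (m^2 - 13*m + 42)/(m^2 - 13*m + 40)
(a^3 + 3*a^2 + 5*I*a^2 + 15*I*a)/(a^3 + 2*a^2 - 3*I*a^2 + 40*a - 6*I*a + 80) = a*(a + 3)/(a^2 + 2*a*(1 - 4*I) - 16*I)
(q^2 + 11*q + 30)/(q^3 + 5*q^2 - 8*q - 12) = (q + 5)/(q^2 - q - 2)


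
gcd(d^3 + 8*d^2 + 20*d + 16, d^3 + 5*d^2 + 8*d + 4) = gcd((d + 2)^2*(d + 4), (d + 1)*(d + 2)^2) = d^2 + 4*d + 4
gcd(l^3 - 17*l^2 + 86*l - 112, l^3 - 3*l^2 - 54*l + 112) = l^2 - 10*l + 16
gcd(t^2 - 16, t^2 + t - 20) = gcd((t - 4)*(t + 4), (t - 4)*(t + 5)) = t - 4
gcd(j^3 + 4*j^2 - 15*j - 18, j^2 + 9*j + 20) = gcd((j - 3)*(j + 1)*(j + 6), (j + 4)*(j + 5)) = 1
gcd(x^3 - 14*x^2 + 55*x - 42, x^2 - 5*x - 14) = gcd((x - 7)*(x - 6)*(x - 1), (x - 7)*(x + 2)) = x - 7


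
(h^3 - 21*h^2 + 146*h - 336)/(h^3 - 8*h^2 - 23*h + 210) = (h - 8)/(h + 5)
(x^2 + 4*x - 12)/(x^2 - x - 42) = (x - 2)/(x - 7)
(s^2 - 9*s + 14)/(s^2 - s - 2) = (s - 7)/(s + 1)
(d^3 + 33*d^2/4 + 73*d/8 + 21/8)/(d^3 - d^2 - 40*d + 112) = (8*d^2 + 10*d + 3)/(8*(d^2 - 8*d + 16))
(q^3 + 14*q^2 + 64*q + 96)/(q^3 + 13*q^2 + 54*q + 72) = (q + 4)/(q + 3)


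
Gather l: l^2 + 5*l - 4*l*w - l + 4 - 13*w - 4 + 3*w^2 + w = l^2 + l*(4 - 4*w) + 3*w^2 - 12*w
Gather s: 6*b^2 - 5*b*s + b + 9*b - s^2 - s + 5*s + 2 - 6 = 6*b^2 + 10*b - s^2 + s*(4 - 5*b) - 4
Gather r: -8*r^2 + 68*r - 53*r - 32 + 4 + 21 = -8*r^2 + 15*r - 7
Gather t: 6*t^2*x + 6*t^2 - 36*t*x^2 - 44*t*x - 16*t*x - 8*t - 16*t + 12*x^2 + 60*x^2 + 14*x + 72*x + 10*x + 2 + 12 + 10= t^2*(6*x + 6) + t*(-36*x^2 - 60*x - 24) + 72*x^2 + 96*x + 24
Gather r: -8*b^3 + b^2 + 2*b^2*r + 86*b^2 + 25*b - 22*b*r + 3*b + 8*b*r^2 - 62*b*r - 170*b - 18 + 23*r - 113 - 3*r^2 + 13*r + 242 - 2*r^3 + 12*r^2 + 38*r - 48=-8*b^3 + 87*b^2 - 142*b - 2*r^3 + r^2*(8*b + 9) + r*(2*b^2 - 84*b + 74) + 63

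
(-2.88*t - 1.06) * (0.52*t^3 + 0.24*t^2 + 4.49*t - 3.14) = -1.4976*t^4 - 1.2424*t^3 - 13.1856*t^2 + 4.2838*t + 3.3284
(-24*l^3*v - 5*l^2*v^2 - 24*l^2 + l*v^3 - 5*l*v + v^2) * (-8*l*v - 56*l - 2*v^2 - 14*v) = 192*l^4*v^2 + 1344*l^4*v + 88*l^3*v^3 + 616*l^3*v^2 + 192*l^3*v + 1344*l^3 + 2*l^2*v^4 + 14*l^2*v^3 + 88*l^2*v^2 + 616*l^2*v - 2*l*v^5 - 14*l*v^4 + 2*l*v^3 + 14*l*v^2 - 2*v^4 - 14*v^3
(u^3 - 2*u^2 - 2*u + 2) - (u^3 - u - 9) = -2*u^2 - u + 11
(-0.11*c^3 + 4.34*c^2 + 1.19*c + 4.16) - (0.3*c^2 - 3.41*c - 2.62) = -0.11*c^3 + 4.04*c^2 + 4.6*c + 6.78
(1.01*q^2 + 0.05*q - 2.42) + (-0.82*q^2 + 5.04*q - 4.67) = 0.19*q^2 + 5.09*q - 7.09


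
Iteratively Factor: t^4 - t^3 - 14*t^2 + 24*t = (t - 3)*(t^3 + 2*t^2 - 8*t) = (t - 3)*(t + 4)*(t^2 - 2*t) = t*(t - 3)*(t + 4)*(t - 2)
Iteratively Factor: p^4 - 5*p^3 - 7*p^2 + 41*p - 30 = (p - 5)*(p^3 - 7*p + 6) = (p - 5)*(p - 1)*(p^2 + p - 6) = (p - 5)*(p - 2)*(p - 1)*(p + 3)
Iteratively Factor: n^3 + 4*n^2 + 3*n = (n)*(n^2 + 4*n + 3) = n*(n + 3)*(n + 1)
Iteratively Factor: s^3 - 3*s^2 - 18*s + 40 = (s - 2)*(s^2 - s - 20) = (s - 5)*(s - 2)*(s + 4)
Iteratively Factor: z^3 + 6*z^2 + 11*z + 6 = (z + 3)*(z^2 + 3*z + 2) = (z + 2)*(z + 3)*(z + 1)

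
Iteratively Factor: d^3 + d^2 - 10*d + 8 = (d - 2)*(d^2 + 3*d - 4) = (d - 2)*(d + 4)*(d - 1)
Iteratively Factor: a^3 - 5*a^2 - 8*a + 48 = (a - 4)*(a^2 - a - 12) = (a - 4)*(a + 3)*(a - 4)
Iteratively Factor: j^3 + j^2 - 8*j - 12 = (j + 2)*(j^2 - j - 6) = (j - 3)*(j + 2)*(j + 2)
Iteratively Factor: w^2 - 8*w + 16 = (w - 4)*(w - 4)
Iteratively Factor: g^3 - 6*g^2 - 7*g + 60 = (g - 4)*(g^2 - 2*g - 15) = (g - 5)*(g - 4)*(g + 3)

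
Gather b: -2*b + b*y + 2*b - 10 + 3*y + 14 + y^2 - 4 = b*y + y^2 + 3*y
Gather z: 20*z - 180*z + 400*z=240*z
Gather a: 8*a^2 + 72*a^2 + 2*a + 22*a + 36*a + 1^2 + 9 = 80*a^2 + 60*a + 10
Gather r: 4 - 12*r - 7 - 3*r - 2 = -15*r - 5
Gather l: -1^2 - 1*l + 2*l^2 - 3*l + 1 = 2*l^2 - 4*l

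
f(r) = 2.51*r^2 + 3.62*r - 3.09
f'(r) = 5.02*r + 3.62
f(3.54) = 41.18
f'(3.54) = 21.39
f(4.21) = 56.64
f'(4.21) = 24.75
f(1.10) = 3.93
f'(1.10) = 9.14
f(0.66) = 0.39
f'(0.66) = 6.93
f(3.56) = 41.61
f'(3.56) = 21.49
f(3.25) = 35.19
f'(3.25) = 19.94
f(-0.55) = -4.32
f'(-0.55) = 0.86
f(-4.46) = 30.69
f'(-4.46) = -18.77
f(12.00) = 401.79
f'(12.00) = 63.86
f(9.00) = 232.80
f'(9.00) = 48.80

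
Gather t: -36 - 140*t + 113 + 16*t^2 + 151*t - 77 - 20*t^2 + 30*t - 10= -4*t^2 + 41*t - 10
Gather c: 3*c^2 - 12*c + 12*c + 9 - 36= 3*c^2 - 27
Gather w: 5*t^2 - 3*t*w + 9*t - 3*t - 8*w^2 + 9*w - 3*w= 5*t^2 + 6*t - 8*w^2 + w*(6 - 3*t)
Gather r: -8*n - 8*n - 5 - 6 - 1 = -16*n - 12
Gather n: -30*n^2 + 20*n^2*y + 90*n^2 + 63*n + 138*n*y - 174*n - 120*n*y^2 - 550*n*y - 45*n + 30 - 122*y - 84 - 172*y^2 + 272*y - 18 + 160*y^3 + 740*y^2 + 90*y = n^2*(20*y + 60) + n*(-120*y^2 - 412*y - 156) + 160*y^3 + 568*y^2 + 240*y - 72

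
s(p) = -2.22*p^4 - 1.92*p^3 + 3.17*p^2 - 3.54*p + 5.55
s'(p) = -8.88*p^3 - 5.76*p^2 + 6.34*p - 3.54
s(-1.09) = 12.53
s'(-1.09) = -5.79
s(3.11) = -240.23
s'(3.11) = -306.65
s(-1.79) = 10.26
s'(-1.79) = 17.59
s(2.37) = -80.63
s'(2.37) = -139.08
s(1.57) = -13.11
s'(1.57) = -42.15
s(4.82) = -1351.10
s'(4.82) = -1101.18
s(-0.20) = 6.40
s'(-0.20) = -4.97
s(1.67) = -17.73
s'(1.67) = -50.37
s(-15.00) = -105135.60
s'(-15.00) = 28575.36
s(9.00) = -15734.64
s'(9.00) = -6886.56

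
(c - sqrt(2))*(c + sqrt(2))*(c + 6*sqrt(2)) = c^3 + 6*sqrt(2)*c^2 - 2*c - 12*sqrt(2)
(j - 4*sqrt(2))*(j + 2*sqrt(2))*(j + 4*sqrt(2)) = j^3 + 2*sqrt(2)*j^2 - 32*j - 64*sqrt(2)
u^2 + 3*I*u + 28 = (u - 4*I)*(u + 7*I)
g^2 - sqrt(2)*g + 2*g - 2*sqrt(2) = (g + 2)*(g - sqrt(2))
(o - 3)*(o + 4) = o^2 + o - 12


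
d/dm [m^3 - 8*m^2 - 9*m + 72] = 3*m^2 - 16*m - 9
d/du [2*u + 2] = 2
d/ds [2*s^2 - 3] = 4*s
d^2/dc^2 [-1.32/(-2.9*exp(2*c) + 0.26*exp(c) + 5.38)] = ((0.3432 - 15.312*exp(c))*(-2.9*exp(2*c) + 0.26*exp(c) + 5.38) - 1.32*(5.8*exp(c) - 0.26)*(11.6*exp(c) - 0.52)*exp(c))*exp(c)/(-2.9*exp(2*c) + 0.26*exp(c) + 5.38)^3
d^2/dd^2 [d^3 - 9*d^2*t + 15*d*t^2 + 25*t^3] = 6*d - 18*t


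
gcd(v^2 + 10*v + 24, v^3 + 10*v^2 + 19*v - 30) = v + 6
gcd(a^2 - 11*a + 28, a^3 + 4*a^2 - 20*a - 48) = a - 4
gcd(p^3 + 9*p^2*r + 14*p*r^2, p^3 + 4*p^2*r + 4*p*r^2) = p^2 + 2*p*r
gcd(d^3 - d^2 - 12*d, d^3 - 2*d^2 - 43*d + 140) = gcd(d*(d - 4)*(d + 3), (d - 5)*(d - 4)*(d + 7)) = d - 4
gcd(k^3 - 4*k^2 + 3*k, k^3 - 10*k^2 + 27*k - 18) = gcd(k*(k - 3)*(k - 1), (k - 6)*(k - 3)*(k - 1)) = k^2 - 4*k + 3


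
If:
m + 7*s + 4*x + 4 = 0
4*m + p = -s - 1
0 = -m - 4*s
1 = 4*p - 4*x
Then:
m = -4/63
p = -16/21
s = 1/63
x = -85/84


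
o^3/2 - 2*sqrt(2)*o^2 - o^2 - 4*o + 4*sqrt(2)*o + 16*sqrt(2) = (o/2 + 1)*(o - 4)*(o - 4*sqrt(2))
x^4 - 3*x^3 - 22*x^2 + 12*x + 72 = (x - 6)*(x - 2)*(x + 2)*(x + 3)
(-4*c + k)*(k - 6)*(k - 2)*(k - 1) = -4*c*k^3 + 36*c*k^2 - 80*c*k + 48*c + k^4 - 9*k^3 + 20*k^2 - 12*k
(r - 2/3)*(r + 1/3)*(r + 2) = r^3 + 5*r^2/3 - 8*r/9 - 4/9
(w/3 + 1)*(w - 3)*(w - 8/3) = w^3/3 - 8*w^2/9 - 3*w + 8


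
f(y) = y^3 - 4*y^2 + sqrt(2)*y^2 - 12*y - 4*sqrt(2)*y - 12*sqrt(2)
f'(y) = 3*y^2 - 8*y + 2*sqrt(2)*y - 12 - 4*sqrt(2)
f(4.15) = -63.31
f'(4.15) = 12.55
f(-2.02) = -0.10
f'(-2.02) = 5.03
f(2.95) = -65.89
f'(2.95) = -6.81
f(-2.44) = -3.81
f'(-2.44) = 12.82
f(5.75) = -13.88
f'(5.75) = 51.79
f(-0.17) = -14.05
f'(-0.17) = -16.69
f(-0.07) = -15.75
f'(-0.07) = -17.28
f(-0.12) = -14.89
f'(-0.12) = -16.99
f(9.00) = 343.67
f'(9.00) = 178.80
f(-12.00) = -1905.44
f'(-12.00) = 476.40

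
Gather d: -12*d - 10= -12*d - 10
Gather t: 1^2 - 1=0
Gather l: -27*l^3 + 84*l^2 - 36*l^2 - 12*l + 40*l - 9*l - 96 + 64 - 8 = -27*l^3 + 48*l^2 + 19*l - 40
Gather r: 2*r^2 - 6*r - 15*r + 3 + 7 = 2*r^2 - 21*r + 10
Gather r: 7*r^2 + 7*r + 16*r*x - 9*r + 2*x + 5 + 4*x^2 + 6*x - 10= 7*r^2 + r*(16*x - 2) + 4*x^2 + 8*x - 5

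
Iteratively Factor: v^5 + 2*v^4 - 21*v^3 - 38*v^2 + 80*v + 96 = (v - 4)*(v^4 + 6*v^3 + 3*v^2 - 26*v - 24) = (v - 4)*(v - 2)*(v^3 + 8*v^2 + 19*v + 12) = (v - 4)*(v - 2)*(v + 3)*(v^2 + 5*v + 4) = (v - 4)*(v - 2)*(v + 1)*(v + 3)*(v + 4)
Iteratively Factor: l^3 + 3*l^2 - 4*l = (l)*(l^2 + 3*l - 4) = l*(l + 4)*(l - 1)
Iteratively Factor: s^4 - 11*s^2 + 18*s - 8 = (s - 1)*(s^3 + s^2 - 10*s + 8) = (s - 2)*(s - 1)*(s^2 + 3*s - 4) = (s - 2)*(s - 1)^2*(s + 4)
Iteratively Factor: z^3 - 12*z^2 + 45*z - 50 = (z - 2)*(z^2 - 10*z + 25) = (z - 5)*(z - 2)*(z - 5)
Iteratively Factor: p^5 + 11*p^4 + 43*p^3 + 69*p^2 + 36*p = (p + 1)*(p^4 + 10*p^3 + 33*p^2 + 36*p) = (p + 1)*(p + 3)*(p^3 + 7*p^2 + 12*p) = p*(p + 1)*(p + 3)*(p^2 + 7*p + 12) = p*(p + 1)*(p + 3)^2*(p + 4)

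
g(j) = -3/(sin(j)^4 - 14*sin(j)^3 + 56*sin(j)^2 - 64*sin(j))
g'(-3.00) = 2.31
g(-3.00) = -0.29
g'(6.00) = -0.56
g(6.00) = -0.13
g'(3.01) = 2.67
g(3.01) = 0.40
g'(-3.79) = 0.06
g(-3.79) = 0.14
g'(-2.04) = 0.02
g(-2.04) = -0.03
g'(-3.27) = 2.81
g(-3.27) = 0.41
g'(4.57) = 0.01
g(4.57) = -0.02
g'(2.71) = 0.20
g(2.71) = 0.17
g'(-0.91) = -0.04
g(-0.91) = -0.03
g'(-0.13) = -2.74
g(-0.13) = -0.32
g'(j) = -3*(-4*sin(j)^3*cos(j) + 42*sin(j)^2*cos(j) - 112*sin(j)*cos(j) + 64*cos(j))/(sin(j)^4 - 14*sin(j)^3 + 56*sin(j)^2 - 64*sin(j))^2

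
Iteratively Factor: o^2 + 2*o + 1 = (o + 1)*(o + 1)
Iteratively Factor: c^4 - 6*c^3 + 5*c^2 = (c)*(c^3 - 6*c^2 + 5*c) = c*(c - 5)*(c^2 - c) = c^2*(c - 5)*(c - 1)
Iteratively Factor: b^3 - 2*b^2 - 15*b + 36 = (b - 3)*(b^2 + b - 12) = (b - 3)^2*(b + 4)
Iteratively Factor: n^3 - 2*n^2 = (n)*(n^2 - 2*n) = n*(n - 2)*(n)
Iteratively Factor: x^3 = (x)*(x^2) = x^2*(x)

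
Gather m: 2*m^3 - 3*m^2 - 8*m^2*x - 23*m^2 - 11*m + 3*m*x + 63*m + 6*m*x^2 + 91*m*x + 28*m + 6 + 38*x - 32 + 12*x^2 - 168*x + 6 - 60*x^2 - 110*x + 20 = 2*m^3 + m^2*(-8*x - 26) + m*(6*x^2 + 94*x + 80) - 48*x^2 - 240*x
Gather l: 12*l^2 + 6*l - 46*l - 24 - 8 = 12*l^2 - 40*l - 32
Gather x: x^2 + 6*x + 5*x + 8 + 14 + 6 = x^2 + 11*x + 28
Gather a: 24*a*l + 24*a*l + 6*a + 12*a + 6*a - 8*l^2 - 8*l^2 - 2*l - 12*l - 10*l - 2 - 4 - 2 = a*(48*l + 24) - 16*l^2 - 24*l - 8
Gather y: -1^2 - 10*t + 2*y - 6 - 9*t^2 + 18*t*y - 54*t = -9*t^2 - 64*t + y*(18*t + 2) - 7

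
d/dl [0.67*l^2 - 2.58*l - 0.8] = 1.34*l - 2.58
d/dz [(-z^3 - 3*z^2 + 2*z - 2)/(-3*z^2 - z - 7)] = (3*z^4 + 2*z^3 + 30*z^2 + 30*z - 16)/(9*z^4 + 6*z^3 + 43*z^2 + 14*z + 49)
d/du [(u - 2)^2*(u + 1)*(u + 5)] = 4*u^3 + 6*u^2 - 30*u + 4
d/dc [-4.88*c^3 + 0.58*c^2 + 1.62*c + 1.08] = -14.64*c^2 + 1.16*c + 1.62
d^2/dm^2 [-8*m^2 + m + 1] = -16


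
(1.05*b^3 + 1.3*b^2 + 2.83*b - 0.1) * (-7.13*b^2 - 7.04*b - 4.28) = -7.4865*b^5 - 16.661*b^4 - 33.8239*b^3 - 24.7742*b^2 - 11.4084*b + 0.428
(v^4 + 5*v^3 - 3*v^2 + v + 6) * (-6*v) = -6*v^5 - 30*v^4 + 18*v^3 - 6*v^2 - 36*v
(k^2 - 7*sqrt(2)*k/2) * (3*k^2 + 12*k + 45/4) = 3*k^4 - 21*sqrt(2)*k^3/2 + 12*k^3 - 42*sqrt(2)*k^2 + 45*k^2/4 - 315*sqrt(2)*k/8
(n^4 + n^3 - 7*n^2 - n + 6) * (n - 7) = n^5 - 6*n^4 - 14*n^3 + 48*n^2 + 13*n - 42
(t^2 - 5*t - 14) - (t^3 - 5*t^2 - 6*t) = -t^3 + 6*t^2 + t - 14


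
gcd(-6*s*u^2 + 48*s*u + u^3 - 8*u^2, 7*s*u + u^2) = u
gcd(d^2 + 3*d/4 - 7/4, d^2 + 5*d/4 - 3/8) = 1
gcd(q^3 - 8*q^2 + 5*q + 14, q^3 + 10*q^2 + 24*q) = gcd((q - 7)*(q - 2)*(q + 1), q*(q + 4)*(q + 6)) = 1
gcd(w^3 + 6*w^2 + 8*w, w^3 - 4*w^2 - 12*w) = w^2 + 2*w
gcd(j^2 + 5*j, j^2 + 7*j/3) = j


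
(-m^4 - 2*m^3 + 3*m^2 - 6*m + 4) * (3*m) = -3*m^5 - 6*m^4 + 9*m^3 - 18*m^2 + 12*m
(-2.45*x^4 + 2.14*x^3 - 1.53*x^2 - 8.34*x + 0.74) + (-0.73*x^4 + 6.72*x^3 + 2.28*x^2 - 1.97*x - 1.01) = -3.18*x^4 + 8.86*x^3 + 0.75*x^2 - 10.31*x - 0.27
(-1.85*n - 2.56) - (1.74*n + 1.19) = -3.59*n - 3.75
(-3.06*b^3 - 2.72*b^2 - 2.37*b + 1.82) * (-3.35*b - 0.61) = 10.251*b^4 + 10.9786*b^3 + 9.5987*b^2 - 4.6513*b - 1.1102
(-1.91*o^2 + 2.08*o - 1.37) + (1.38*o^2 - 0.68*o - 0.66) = -0.53*o^2 + 1.4*o - 2.03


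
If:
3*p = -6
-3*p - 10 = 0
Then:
No Solution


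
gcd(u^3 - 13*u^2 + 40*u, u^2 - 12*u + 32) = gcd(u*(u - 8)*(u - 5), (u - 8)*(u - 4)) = u - 8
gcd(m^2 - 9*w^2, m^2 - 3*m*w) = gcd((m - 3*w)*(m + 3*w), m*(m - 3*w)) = -m + 3*w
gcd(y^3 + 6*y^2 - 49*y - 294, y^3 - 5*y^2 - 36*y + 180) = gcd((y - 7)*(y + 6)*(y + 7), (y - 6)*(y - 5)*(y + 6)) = y + 6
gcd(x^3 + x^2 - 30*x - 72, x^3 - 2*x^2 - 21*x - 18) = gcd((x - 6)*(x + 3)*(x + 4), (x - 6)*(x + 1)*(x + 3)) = x^2 - 3*x - 18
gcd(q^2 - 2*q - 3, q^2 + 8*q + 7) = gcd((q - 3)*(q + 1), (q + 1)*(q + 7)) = q + 1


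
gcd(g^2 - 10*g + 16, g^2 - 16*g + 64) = g - 8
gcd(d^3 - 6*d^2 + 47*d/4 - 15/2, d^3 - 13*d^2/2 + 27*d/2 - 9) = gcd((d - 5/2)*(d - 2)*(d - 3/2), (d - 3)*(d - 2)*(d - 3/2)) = d^2 - 7*d/2 + 3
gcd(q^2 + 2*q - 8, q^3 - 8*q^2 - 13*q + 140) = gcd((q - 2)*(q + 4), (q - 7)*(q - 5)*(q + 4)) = q + 4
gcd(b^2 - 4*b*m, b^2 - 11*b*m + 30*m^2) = 1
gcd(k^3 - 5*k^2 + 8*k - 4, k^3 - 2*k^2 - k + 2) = k^2 - 3*k + 2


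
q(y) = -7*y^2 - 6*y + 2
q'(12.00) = -174.00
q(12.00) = -1078.00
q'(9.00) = -132.00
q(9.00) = -619.00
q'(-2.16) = 24.24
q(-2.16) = -17.70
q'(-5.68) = 73.52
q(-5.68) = -189.76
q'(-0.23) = -2.78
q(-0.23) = 3.01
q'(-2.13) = 23.82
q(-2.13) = -16.98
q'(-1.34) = 12.76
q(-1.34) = -2.53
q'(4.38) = -67.32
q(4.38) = -158.57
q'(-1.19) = 10.66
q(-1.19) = -0.77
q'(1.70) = -29.80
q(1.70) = -28.43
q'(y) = -14*y - 6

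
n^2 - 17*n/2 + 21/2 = (n - 7)*(n - 3/2)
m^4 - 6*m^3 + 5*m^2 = m^2*(m - 5)*(m - 1)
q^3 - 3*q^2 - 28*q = q*(q - 7)*(q + 4)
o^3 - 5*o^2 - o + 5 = (o - 5)*(o - 1)*(o + 1)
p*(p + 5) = p^2 + 5*p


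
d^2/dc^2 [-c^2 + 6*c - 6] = -2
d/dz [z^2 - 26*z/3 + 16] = 2*z - 26/3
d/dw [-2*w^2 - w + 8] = -4*w - 1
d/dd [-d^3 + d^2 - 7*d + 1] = -3*d^2 + 2*d - 7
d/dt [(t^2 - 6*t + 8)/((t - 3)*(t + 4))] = (7*t^2 - 40*t + 64)/(t^4 + 2*t^3 - 23*t^2 - 24*t + 144)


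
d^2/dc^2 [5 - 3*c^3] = -18*c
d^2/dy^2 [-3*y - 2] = 0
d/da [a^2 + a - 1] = 2*a + 1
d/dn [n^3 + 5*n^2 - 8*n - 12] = 3*n^2 + 10*n - 8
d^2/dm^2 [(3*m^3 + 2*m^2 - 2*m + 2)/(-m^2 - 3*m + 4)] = 2*(-31*m^3 + 78*m^2 - 138*m - 34)/(m^6 + 9*m^5 + 15*m^4 - 45*m^3 - 60*m^2 + 144*m - 64)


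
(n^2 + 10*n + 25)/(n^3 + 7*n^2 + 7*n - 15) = (n + 5)/(n^2 + 2*n - 3)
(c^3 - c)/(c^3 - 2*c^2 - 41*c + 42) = c*(c + 1)/(c^2 - c - 42)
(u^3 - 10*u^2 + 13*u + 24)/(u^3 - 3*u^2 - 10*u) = (-u^3 + 10*u^2 - 13*u - 24)/(u*(-u^2 + 3*u + 10))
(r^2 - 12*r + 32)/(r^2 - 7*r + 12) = (r - 8)/(r - 3)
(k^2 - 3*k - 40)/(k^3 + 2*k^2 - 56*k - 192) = (k + 5)/(k^2 + 10*k + 24)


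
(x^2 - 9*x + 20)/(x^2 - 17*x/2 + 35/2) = 2*(x - 4)/(2*x - 7)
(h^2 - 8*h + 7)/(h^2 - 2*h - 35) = (h - 1)/(h + 5)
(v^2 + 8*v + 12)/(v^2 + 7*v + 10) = (v + 6)/(v + 5)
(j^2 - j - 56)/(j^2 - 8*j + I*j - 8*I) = (j + 7)/(j + I)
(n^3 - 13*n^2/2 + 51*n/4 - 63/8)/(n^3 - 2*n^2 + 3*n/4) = (4*n^2 - 20*n + 21)/(2*n*(2*n - 1))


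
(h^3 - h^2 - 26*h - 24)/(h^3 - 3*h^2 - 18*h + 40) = (h^2 - 5*h - 6)/(h^2 - 7*h + 10)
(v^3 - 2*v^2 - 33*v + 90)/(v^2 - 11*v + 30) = (v^2 + 3*v - 18)/(v - 6)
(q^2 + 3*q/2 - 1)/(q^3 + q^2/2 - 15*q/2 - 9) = (2*q - 1)/(2*q^2 - 3*q - 9)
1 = 1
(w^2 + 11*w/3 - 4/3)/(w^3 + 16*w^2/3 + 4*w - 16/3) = (3*w - 1)/(3*w^2 + 4*w - 4)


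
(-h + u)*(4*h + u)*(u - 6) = -4*h^2*u + 24*h^2 + 3*h*u^2 - 18*h*u + u^3 - 6*u^2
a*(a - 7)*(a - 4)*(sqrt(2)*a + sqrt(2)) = sqrt(2)*a^4 - 10*sqrt(2)*a^3 + 17*sqrt(2)*a^2 + 28*sqrt(2)*a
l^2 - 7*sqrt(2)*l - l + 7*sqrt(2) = (l - 1)*(l - 7*sqrt(2))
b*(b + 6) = b^2 + 6*b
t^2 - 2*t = t*(t - 2)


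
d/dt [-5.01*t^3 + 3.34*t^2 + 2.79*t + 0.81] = -15.03*t^2 + 6.68*t + 2.79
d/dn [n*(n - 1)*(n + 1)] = 3*n^2 - 1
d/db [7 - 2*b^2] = -4*b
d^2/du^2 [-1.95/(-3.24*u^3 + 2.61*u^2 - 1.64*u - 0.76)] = ((10.179 - 37.908*u)*(3.24*u^3 - 2.61*u^2 + 1.64*u + 0.76) + 1.95*(9.72*u^2 - 5.22*u + 1.64)*(19.44*u^2 - 10.44*u + 3.28))/(3.24*u^3 - 2.61*u^2 + 1.64*u + 0.76)^3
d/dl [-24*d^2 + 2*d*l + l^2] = 2*d + 2*l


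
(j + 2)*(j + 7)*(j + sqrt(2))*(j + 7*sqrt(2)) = j^4 + 9*j^3 + 8*sqrt(2)*j^3 + 28*j^2 + 72*sqrt(2)*j^2 + 126*j + 112*sqrt(2)*j + 196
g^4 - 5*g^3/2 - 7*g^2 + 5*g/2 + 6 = (g - 4)*(g - 1)*(g + 1)*(g + 3/2)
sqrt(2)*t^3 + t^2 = t^2*(sqrt(2)*t + 1)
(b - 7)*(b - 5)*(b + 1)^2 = b^4 - 10*b^3 + 12*b^2 + 58*b + 35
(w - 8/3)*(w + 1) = w^2 - 5*w/3 - 8/3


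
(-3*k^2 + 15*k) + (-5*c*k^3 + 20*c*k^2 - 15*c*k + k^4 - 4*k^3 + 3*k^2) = -5*c*k^3 + 20*c*k^2 - 15*c*k + k^4 - 4*k^3 + 15*k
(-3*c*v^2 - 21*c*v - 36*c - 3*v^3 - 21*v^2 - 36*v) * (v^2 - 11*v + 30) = -3*c*v^4 + 12*c*v^3 + 105*c*v^2 - 234*c*v - 1080*c - 3*v^5 + 12*v^4 + 105*v^3 - 234*v^2 - 1080*v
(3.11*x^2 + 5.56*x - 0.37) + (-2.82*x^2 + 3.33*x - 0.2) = 0.29*x^2 + 8.89*x - 0.57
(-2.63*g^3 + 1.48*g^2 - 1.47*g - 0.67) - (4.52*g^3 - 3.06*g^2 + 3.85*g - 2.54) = -7.15*g^3 + 4.54*g^2 - 5.32*g + 1.87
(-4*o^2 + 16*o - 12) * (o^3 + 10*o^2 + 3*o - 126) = -4*o^5 - 24*o^4 + 136*o^3 + 432*o^2 - 2052*o + 1512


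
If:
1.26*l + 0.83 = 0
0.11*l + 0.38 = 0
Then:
No Solution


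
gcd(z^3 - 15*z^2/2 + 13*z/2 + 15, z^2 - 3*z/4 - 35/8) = z - 5/2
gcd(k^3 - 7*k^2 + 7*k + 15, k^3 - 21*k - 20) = k^2 - 4*k - 5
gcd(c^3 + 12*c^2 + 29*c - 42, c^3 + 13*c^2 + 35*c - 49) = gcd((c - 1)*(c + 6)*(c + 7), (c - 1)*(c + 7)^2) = c^2 + 6*c - 7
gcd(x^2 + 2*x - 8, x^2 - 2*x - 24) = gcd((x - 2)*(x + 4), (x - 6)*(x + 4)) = x + 4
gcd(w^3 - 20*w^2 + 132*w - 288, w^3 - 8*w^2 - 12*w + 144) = w^2 - 12*w + 36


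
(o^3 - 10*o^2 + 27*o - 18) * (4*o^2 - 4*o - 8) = 4*o^5 - 44*o^4 + 140*o^3 - 100*o^2 - 144*o + 144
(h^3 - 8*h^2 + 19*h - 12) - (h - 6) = h^3 - 8*h^2 + 18*h - 6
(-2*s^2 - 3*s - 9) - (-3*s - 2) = -2*s^2 - 7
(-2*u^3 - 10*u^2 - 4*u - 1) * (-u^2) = 2*u^5 + 10*u^4 + 4*u^3 + u^2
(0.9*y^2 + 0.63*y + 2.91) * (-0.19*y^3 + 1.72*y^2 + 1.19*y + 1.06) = -0.171*y^5 + 1.4283*y^4 + 1.6017*y^3 + 6.7089*y^2 + 4.1307*y + 3.0846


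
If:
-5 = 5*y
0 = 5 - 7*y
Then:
No Solution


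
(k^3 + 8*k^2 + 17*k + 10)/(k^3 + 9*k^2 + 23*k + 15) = (k + 2)/(k + 3)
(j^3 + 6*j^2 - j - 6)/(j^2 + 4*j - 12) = (j^2 - 1)/(j - 2)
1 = 1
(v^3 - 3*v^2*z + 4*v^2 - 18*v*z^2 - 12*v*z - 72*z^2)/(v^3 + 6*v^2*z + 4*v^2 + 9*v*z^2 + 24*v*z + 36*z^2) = (v - 6*z)/(v + 3*z)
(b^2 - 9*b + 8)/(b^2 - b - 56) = (b - 1)/(b + 7)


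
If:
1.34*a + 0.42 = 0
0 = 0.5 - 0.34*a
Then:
No Solution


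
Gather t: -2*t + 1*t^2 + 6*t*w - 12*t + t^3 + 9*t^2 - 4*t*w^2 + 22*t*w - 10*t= t^3 + 10*t^2 + t*(-4*w^2 + 28*w - 24)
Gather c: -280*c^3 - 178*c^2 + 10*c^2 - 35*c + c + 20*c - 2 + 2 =-280*c^3 - 168*c^2 - 14*c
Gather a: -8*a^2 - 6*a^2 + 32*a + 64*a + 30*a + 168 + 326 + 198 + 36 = -14*a^2 + 126*a + 728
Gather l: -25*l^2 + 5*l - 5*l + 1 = 1 - 25*l^2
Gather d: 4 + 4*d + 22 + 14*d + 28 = 18*d + 54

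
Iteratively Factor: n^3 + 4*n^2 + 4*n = (n + 2)*(n^2 + 2*n) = (n + 2)^2*(n)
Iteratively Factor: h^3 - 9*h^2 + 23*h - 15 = (h - 1)*(h^2 - 8*h + 15) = (h - 5)*(h - 1)*(h - 3)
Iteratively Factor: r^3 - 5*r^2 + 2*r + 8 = (r - 2)*(r^2 - 3*r - 4) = (r - 4)*(r - 2)*(r + 1)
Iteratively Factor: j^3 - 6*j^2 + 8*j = (j - 4)*(j^2 - 2*j) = j*(j - 4)*(j - 2)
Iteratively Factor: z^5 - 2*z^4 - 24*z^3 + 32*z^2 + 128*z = (z + 4)*(z^4 - 6*z^3 + 32*z) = (z - 4)*(z + 4)*(z^3 - 2*z^2 - 8*z) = z*(z - 4)*(z + 4)*(z^2 - 2*z - 8) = z*(z - 4)*(z + 2)*(z + 4)*(z - 4)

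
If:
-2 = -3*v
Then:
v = 2/3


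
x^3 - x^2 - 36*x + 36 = (x - 6)*(x - 1)*(x + 6)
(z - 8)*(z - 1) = z^2 - 9*z + 8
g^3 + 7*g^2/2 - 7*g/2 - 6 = (g - 3/2)*(g + 1)*(g + 4)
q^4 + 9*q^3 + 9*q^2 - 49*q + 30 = (q - 1)^2*(q + 5)*(q + 6)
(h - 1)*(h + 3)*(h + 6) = h^3 + 8*h^2 + 9*h - 18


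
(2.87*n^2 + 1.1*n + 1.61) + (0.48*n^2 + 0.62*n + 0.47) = 3.35*n^2 + 1.72*n + 2.08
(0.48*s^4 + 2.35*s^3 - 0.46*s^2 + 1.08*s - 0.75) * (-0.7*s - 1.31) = -0.336*s^5 - 2.2738*s^4 - 2.7565*s^3 - 0.1534*s^2 - 0.8898*s + 0.9825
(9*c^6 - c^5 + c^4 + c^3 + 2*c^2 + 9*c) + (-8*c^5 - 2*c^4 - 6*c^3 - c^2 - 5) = 9*c^6 - 9*c^5 - c^4 - 5*c^3 + c^2 + 9*c - 5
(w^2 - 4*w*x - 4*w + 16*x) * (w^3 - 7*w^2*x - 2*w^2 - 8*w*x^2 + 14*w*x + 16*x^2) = w^5 - 11*w^4*x - 6*w^4 + 20*w^3*x^2 + 66*w^3*x + 8*w^3 + 32*w^2*x^3 - 120*w^2*x^2 - 88*w^2*x - 192*w*x^3 + 160*w*x^2 + 256*x^3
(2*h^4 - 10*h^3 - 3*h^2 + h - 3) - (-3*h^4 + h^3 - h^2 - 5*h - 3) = 5*h^4 - 11*h^3 - 2*h^2 + 6*h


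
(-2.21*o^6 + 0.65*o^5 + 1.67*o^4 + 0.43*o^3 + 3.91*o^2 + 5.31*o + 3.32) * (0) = 0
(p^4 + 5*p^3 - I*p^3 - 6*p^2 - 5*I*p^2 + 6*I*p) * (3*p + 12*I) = 3*p^5 + 15*p^4 + 9*I*p^4 - 6*p^3 + 45*I*p^3 + 60*p^2 - 54*I*p^2 - 72*p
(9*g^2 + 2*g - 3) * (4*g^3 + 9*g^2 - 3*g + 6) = 36*g^5 + 89*g^4 - 21*g^3 + 21*g^2 + 21*g - 18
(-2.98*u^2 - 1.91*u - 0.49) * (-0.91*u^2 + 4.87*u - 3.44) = 2.7118*u^4 - 12.7745*u^3 + 1.3954*u^2 + 4.1841*u + 1.6856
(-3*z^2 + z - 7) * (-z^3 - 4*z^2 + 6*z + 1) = 3*z^5 + 11*z^4 - 15*z^3 + 31*z^2 - 41*z - 7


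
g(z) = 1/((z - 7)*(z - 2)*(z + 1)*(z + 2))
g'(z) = -1/((z - 7)*(z - 2)*(z + 1)*(z + 2)^2) - 1/((z - 7)*(z - 2)*(z + 1)^2*(z + 2)) - 1/((z - 7)*(z - 2)^2*(z + 1)*(z + 2)) - 1/((z - 7)^2*(z - 2)*(z + 1)*(z + 2)) = 2*(-2*z^3 + 9*z^2 + 11*z - 12)/(z^8 - 12*z^7 + 14*z^6 + 180*z^5 - 111*z^4 - 864*z^3 - 40*z^2 + 1344*z + 784)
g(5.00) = -0.00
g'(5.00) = 0.00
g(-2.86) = 0.01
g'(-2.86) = 0.03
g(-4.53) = 0.00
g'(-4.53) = 0.00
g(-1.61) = -0.14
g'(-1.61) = 0.07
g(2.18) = -0.09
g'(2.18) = 0.51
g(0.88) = 0.03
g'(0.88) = 0.00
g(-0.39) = 0.06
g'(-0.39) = -0.10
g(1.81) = 0.09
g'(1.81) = 0.46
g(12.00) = 0.00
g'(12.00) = 0.00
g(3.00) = -0.01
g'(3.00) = 0.02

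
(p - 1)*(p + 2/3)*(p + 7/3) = p^3 + 2*p^2 - 13*p/9 - 14/9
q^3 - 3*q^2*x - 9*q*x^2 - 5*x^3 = (q - 5*x)*(q + x)^2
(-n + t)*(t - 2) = -n*t + 2*n + t^2 - 2*t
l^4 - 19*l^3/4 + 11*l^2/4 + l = l*(l - 4)*(l - 1)*(l + 1/4)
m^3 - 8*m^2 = m^2*(m - 8)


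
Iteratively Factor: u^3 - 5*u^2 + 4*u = (u - 4)*(u^2 - u) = (u - 4)*(u - 1)*(u)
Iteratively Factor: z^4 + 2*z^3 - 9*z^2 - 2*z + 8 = (z + 4)*(z^3 - 2*z^2 - z + 2) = (z - 1)*(z + 4)*(z^2 - z - 2) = (z - 1)*(z + 1)*(z + 4)*(z - 2)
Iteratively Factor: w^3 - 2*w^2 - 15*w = (w - 5)*(w^2 + 3*w) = (w - 5)*(w + 3)*(w)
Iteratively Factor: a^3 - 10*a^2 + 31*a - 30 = (a - 5)*(a^2 - 5*a + 6) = (a - 5)*(a - 3)*(a - 2)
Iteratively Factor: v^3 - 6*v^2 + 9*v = (v - 3)*(v^2 - 3*v) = v*(v - 3)*(v - 3)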